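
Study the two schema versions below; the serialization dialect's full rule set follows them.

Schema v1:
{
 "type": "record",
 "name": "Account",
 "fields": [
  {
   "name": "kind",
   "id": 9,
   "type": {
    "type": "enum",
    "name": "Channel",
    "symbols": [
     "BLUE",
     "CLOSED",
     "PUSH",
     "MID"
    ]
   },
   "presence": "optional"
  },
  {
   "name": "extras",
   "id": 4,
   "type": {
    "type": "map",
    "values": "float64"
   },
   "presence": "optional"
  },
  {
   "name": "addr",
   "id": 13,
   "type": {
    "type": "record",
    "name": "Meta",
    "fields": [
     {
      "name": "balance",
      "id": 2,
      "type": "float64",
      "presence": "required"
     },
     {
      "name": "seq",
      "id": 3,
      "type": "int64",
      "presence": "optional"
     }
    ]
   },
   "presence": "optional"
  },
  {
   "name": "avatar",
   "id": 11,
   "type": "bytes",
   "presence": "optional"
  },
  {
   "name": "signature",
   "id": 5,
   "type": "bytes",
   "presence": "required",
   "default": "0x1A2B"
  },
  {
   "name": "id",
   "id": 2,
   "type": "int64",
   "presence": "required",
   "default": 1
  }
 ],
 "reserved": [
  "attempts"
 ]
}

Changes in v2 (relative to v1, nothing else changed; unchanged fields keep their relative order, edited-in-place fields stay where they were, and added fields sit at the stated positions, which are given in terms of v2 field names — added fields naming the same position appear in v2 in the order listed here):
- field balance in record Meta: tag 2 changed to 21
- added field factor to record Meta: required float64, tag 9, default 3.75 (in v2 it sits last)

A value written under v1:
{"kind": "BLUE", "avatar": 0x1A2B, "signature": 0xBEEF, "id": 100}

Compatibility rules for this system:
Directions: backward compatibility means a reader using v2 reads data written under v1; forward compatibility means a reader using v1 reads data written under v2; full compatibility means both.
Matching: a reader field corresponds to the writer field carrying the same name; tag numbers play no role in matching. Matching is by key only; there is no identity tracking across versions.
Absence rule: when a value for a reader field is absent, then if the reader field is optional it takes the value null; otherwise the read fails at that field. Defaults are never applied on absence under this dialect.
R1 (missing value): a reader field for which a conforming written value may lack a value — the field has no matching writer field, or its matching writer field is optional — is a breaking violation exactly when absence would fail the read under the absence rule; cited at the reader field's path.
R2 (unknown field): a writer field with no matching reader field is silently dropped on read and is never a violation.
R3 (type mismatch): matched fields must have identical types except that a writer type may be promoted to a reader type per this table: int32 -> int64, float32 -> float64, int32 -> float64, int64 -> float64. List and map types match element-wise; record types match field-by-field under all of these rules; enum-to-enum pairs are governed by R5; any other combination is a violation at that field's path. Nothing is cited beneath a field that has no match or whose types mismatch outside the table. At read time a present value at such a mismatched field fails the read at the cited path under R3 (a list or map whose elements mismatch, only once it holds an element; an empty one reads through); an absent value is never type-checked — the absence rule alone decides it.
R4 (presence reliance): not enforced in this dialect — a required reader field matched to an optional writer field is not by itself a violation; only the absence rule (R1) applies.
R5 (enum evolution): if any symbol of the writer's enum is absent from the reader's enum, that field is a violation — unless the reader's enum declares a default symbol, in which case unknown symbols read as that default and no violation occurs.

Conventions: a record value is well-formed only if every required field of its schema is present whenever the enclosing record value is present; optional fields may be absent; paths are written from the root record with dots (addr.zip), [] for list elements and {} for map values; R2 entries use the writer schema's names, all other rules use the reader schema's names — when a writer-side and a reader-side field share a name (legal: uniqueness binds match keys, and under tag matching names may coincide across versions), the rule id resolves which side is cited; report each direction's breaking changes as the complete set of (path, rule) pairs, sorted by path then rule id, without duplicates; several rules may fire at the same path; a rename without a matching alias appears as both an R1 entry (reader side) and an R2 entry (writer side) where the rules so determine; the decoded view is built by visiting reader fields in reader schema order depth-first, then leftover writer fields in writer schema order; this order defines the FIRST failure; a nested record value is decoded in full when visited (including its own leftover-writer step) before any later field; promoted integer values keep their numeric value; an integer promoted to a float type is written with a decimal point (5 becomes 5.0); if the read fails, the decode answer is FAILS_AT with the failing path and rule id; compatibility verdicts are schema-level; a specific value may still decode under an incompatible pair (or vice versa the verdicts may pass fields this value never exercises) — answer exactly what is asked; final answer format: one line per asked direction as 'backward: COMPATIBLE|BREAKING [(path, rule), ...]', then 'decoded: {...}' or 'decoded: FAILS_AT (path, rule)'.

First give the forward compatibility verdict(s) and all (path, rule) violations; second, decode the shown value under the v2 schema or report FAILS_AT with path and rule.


each type pair in Account: writer, then reader
forward for Account (reader v1, writer v2):
  Channel -> Channel, writer optional: kind aligns to kind
  map<string, float64> -> map<string, float64>, writer optional: extras aligns to extras
  Meta -> Meta, writer optional: addr aligns to addr
  bytes -> bytes, writer optional: avatar aligns to avatar
  bytes -> bytes, writer required: signature aligns to signature
  int64 -> int64, writer required: id aligns to id
  float64 -> float64, writer required: addr.balance aligns to addr.balance
  int64 -> int64, writer optional: addr.seq aligns to addr.seq
  leftover writer field: addr.factor
  => no violations; forward on Account: COMPATIBLE
decoding the Account value with the v2 reader:
  kind := "BLUE"
  extras := null (absent, optional -> null)
  addr := null (absent, optional -> null)
  avatar := 0x1A2B
  signature := 0xBEEF
  id := 100
  => decoded: {"kind": "BLUE", "extras": null, "addr": null, "avatar": 0x1A2B, "signature": 0xBEEF, "id": 100}
checking off the Account differences that do not matter here:
  field balance in record Meta: tag 2 changed to 21 -> fires no rule on Account, leaving the asked answer as it is
  added field factor to record Meta: required float64, tag 9, default 3.75 (in v2 it sits last) -> fires only in the backward direction of Account, which is not asked here

forward: COMPATIBLE []; decoded: {"kind": "BLUE", "extras": null, "addr": null, "avatar": 0x1A2B, "signature": 0xBEEF, "id": 100}


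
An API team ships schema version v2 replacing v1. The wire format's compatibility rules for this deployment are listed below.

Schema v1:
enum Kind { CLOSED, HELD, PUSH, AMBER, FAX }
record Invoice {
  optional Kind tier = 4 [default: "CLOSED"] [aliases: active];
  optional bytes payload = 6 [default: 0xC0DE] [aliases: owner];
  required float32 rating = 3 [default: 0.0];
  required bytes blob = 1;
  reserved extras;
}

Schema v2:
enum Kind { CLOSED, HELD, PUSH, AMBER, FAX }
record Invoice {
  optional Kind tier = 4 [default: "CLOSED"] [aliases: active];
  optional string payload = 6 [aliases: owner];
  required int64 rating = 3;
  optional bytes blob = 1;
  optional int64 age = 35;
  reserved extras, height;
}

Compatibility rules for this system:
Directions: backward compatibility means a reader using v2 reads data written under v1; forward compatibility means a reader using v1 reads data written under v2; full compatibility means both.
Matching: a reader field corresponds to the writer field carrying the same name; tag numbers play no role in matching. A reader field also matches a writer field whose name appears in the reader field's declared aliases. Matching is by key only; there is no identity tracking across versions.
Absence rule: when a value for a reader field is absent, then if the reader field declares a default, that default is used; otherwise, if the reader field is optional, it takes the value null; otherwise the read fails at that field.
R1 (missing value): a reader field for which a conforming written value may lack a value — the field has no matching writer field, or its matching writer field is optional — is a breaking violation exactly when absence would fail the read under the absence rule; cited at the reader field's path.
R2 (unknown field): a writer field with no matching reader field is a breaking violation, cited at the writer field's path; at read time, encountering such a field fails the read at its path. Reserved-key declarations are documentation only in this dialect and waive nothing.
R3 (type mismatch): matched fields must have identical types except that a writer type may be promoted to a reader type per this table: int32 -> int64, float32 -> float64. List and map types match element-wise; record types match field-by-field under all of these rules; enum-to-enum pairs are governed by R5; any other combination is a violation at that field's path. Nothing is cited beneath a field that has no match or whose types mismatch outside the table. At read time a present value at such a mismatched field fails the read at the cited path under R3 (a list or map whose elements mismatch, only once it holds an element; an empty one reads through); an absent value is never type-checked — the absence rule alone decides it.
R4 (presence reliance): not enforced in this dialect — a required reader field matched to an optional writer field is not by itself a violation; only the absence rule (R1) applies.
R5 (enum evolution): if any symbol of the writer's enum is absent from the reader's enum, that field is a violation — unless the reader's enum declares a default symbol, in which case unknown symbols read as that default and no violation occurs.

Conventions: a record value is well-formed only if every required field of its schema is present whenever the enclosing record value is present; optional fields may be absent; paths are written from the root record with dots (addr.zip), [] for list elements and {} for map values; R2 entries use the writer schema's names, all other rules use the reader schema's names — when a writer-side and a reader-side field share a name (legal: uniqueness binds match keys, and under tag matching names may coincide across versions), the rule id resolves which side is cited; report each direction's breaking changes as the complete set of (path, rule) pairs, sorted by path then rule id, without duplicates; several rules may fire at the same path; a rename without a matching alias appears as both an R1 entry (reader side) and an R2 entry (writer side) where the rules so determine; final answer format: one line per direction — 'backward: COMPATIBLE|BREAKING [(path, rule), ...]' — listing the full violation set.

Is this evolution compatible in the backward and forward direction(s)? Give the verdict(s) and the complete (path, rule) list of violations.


backward: BREAKING [(payload, R3), (rating, R3)]; forward: BREAKING [(age, R2), (blob, R1), (payload, R3), (rating, R3)]

each type pair in Invoice: writer, then reader
backward pass over Invoice, reader schema v2, writer schema v1:
  tier: paired with writer tier (Kind -> Kind; writer optional)
  payload: paired with writer payload (bytes -> string; writer optional)
  rating: paired with writer rating (float32 -> int64; writer required)
  blob: paired with writer blob (bytes -> bytes; writer required)
  no writer field matches reader age
  rule R3 violated at payload
  rule R3 violated at rating
  => backward verdict for Invoice: BREAKING, 2 violation(s)
forward pass over Invoice, reader schema v1, writer schema v2:
  tier: paired with writer tier (Kind -> Kind; writer optional)
  payload: paired with writer payload (string -> bytes; writer optional)
  rating: paired with writer rating (int64 -> float32; writer required)
  blob: paired with writer blob (bytes -> bytes; writer optional)
  writer age: unknown to reader
  rule R2 violated at age
  rule R1 violated at blob
  rule R3 violated at payload
  rule R3 violated at rating
  => forward verdict for Invoice: BREAKING, 4 violation(s)


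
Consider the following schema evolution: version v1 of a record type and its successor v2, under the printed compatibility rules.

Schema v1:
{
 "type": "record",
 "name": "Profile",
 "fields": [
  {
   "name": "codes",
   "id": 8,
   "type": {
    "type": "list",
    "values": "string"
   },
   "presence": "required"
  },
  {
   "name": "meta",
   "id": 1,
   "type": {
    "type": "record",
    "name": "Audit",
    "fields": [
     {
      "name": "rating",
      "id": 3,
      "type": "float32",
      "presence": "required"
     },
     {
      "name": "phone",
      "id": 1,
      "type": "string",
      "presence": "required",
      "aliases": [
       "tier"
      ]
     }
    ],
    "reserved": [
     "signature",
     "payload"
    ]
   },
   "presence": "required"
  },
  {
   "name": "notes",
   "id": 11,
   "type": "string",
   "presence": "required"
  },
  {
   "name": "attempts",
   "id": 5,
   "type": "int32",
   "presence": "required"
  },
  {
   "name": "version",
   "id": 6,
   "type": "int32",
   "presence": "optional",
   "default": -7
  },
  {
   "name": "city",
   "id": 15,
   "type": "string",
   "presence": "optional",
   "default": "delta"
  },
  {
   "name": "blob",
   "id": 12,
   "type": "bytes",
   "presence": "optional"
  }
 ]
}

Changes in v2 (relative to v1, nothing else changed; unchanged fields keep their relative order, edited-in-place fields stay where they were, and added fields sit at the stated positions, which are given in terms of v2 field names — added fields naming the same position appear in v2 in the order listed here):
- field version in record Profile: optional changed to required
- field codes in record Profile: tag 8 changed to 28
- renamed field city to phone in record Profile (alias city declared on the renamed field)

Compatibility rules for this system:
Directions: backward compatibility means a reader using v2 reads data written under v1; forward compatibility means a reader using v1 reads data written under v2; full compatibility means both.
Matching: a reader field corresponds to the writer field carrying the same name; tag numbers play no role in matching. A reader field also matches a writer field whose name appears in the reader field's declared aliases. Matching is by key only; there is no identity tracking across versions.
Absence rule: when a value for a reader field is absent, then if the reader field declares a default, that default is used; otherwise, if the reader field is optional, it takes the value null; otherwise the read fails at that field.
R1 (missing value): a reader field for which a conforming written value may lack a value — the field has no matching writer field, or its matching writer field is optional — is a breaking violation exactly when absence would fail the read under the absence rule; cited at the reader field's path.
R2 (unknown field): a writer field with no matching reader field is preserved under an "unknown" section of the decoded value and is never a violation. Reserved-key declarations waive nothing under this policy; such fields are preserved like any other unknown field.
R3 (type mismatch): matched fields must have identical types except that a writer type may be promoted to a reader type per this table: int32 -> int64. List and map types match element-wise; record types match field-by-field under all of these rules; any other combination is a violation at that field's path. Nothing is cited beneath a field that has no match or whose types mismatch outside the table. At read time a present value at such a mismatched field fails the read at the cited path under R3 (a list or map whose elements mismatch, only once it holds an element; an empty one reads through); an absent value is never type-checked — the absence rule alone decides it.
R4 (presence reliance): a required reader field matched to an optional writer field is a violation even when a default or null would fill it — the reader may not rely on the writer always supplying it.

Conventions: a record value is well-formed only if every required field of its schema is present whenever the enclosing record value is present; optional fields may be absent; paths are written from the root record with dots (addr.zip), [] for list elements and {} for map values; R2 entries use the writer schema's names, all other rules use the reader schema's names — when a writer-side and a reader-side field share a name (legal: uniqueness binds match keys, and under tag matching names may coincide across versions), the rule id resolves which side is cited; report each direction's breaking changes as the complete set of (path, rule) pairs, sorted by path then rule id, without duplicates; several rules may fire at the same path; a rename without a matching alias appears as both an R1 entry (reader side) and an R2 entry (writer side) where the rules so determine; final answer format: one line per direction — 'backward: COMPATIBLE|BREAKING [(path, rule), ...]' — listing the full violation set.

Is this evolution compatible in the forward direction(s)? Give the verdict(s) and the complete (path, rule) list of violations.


in Profile below, arrows point writer -> reader
forward analysis of Profile with v1 as reader and v2 as writer:
  codes: list<string> -> list<string>, writer required; from codes
  meta: Audit -> Audit, writer required; from meta
  notes: string -> string, writer required; from notes
  attempts: int32 -> int32, writer required; from attempts
  version: int32 -> int32, writer required; from version
  city: no writer match
  blob: bytes -> bytes, writer optional; from blob
  writer phone: unknown to reader
  meta.rating: float32 -> float32, writer required; from meta.rating
  meta.phone: string -> string, writer required; from meta.phone
  => forward verdict for Profile: COMPATIBLE, no violations
ruling out the remaining Profile differences:
  field version in record Profile: optional changed to required -> affects backward compatibility only, which is not asked
  field codes in record Profile: tag 8 changed to 28 -> inert for the asked Profile verdict: nothing fires
  renamed field city to phone in record Profile (alias city declared on the renamed field) -> inert for the asked Profile verdict: nothing fires

forward: COMPATIBLE []


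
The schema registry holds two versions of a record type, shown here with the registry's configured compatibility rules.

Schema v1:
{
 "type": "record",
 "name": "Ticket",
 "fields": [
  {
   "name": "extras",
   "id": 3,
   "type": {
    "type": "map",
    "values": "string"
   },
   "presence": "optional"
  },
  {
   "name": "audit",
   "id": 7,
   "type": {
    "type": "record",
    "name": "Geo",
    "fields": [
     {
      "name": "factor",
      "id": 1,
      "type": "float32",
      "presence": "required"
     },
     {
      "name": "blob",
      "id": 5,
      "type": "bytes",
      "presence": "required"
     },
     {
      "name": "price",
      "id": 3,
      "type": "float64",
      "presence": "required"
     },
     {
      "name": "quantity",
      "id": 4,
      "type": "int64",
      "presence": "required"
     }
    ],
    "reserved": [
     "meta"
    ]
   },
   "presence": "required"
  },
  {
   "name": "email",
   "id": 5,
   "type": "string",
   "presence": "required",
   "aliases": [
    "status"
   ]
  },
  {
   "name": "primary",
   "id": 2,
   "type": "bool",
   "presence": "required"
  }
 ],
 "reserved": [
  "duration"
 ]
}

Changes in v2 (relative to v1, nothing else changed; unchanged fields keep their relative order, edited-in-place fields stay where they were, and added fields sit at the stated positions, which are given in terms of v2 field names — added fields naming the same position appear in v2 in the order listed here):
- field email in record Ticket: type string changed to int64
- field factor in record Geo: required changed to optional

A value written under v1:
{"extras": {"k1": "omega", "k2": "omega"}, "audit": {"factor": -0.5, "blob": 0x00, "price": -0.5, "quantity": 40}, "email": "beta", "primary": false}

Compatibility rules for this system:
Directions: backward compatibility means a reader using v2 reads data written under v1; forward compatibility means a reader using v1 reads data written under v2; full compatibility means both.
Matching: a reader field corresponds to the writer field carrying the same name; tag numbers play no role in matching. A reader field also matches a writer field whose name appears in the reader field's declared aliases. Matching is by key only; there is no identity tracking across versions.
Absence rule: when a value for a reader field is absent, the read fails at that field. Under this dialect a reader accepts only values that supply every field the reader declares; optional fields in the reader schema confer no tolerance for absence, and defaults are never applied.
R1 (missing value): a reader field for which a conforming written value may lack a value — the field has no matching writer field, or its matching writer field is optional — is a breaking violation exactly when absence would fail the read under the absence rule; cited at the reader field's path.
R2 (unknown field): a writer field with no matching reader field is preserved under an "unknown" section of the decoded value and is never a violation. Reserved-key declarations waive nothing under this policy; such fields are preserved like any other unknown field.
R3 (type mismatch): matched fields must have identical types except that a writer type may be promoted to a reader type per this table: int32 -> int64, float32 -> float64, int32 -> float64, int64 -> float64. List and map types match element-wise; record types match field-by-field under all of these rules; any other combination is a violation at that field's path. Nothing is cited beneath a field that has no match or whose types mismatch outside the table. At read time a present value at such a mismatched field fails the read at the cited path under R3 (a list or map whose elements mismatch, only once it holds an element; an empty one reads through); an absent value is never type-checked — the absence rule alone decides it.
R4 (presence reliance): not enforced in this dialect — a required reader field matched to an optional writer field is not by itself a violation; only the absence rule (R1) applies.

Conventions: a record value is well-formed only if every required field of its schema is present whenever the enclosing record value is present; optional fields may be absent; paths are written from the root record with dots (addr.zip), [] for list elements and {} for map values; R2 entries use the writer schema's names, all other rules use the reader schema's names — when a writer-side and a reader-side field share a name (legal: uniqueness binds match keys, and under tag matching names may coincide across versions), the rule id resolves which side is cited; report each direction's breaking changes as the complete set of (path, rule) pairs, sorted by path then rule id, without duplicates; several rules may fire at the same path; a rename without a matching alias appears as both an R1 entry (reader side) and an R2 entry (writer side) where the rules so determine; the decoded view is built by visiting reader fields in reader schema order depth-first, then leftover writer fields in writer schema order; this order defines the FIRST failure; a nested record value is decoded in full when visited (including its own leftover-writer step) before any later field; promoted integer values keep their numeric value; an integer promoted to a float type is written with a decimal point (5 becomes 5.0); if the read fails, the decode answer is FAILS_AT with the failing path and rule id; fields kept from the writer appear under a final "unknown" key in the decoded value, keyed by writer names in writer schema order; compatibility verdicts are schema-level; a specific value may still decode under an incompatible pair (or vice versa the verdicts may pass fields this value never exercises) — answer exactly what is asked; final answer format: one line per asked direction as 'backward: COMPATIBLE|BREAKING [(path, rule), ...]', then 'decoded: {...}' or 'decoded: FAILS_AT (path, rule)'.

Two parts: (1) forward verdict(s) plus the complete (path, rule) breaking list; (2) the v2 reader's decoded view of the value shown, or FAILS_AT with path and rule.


in Ticket below, arrows point writer -> reader
checking forward for Ticket: reader v1 against writer v2:
  extras: paired with writer extras (map<string, string> -> map<string, string>; writer optional)
  audit: paired with writer audit (Geo -> Geo; writer required)
  email: paired with writer email (int64 -> string; writer required)
  primary: paired with writer primary (bool -> bool; writer required)
  audit.factor: paired with writer audit.factor (float32 -> float32; writer optional)
  audit.blob: paired with writer audit.blob (bytes -> bytes; writer required)
  audit.price: paired with writer audit.price (float64 -> float64; writer required)
  audit.quantity: paired with writer audit.quantity (int64 -> int64; writer required)
  breaking: (audit.factor, R1)
  breaking: (email, R3)
  breaking: (extras, R1)
  forward on Ticket therefore BREAKING (3)
decode (reader v2):
  extras := {"k1": "omega", "k2": "omega"}
  audit.factor := -0.5
  audit.blob := 0x00
  audit.price := -0.5
  audit.quantity := 40
  read fails at email under R3
  => FAILS_AT (email, R3)

forward: BREAKING [(audit.factor, R1), (email, R3), (extras, R1)]; decoded: FAILS_AT (email, R3)


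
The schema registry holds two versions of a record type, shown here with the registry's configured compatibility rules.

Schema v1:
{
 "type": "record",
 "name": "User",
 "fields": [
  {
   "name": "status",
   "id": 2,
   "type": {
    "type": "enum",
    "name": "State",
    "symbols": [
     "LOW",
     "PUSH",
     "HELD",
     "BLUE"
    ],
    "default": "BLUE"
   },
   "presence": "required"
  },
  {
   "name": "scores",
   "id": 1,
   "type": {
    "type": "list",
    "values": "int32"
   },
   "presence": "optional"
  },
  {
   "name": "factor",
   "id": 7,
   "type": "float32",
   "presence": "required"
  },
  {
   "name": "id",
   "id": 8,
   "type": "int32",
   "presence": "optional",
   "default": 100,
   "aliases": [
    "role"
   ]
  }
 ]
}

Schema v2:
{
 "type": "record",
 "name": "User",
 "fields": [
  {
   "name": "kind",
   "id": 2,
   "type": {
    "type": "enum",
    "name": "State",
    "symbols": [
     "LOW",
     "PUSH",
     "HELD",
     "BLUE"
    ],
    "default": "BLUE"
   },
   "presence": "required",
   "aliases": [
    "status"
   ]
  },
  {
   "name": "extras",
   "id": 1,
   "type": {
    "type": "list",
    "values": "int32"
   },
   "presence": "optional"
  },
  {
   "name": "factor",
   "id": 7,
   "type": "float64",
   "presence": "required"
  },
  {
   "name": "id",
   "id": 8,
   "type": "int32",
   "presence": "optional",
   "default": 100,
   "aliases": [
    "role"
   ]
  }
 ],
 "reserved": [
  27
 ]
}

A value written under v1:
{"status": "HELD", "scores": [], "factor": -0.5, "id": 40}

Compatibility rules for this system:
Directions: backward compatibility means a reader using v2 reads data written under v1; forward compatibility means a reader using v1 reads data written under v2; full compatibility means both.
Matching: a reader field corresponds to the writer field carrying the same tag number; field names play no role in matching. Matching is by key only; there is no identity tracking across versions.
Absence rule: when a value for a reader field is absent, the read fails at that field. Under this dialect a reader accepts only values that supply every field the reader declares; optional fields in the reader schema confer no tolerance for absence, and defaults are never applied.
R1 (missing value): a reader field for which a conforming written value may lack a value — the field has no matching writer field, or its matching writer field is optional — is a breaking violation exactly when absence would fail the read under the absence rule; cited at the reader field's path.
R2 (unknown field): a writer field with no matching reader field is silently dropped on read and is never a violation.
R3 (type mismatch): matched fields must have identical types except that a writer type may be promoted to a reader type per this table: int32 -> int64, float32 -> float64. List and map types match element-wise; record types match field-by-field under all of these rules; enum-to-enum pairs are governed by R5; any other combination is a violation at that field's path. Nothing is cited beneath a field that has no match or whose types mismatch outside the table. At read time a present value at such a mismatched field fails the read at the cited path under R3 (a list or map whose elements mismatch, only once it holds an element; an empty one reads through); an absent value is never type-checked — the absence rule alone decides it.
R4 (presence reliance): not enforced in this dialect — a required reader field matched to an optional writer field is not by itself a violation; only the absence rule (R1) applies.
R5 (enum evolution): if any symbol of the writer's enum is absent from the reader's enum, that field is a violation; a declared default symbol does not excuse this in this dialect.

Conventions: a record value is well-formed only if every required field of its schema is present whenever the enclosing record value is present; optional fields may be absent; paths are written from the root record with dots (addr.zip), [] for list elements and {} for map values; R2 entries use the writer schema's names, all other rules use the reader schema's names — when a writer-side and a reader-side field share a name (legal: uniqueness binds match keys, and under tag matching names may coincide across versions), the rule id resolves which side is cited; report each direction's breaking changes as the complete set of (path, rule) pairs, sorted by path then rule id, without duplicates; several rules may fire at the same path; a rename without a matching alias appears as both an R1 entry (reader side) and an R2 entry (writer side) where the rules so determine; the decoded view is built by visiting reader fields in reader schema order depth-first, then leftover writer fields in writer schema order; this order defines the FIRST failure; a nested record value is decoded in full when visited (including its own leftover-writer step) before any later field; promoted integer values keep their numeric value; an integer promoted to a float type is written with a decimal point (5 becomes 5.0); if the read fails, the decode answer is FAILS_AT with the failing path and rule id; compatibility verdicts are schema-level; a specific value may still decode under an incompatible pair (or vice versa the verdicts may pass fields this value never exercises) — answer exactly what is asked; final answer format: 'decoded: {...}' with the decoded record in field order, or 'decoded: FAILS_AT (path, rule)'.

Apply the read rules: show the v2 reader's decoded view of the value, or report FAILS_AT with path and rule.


arrows below run writer -> reader for User
decode walk for User under reader schema v2:
  kind := "HELD" (from writer status)
  extras := [] (from writer scores)
  factor := -0.5 (float32 -> float64)
  id := 40
  => decoded: {"kind": "HELD", "extras": [], "factor": -0.5, "id": 40}
diffs on User not affecting the asked answer:
  field factor in record User: type float32 changed to float64 -> matters for User compatibility verdicts, not for this value's decode

decoded: {"kind": "HELD", "extras": [], "factor": -0.5, "id": 40}


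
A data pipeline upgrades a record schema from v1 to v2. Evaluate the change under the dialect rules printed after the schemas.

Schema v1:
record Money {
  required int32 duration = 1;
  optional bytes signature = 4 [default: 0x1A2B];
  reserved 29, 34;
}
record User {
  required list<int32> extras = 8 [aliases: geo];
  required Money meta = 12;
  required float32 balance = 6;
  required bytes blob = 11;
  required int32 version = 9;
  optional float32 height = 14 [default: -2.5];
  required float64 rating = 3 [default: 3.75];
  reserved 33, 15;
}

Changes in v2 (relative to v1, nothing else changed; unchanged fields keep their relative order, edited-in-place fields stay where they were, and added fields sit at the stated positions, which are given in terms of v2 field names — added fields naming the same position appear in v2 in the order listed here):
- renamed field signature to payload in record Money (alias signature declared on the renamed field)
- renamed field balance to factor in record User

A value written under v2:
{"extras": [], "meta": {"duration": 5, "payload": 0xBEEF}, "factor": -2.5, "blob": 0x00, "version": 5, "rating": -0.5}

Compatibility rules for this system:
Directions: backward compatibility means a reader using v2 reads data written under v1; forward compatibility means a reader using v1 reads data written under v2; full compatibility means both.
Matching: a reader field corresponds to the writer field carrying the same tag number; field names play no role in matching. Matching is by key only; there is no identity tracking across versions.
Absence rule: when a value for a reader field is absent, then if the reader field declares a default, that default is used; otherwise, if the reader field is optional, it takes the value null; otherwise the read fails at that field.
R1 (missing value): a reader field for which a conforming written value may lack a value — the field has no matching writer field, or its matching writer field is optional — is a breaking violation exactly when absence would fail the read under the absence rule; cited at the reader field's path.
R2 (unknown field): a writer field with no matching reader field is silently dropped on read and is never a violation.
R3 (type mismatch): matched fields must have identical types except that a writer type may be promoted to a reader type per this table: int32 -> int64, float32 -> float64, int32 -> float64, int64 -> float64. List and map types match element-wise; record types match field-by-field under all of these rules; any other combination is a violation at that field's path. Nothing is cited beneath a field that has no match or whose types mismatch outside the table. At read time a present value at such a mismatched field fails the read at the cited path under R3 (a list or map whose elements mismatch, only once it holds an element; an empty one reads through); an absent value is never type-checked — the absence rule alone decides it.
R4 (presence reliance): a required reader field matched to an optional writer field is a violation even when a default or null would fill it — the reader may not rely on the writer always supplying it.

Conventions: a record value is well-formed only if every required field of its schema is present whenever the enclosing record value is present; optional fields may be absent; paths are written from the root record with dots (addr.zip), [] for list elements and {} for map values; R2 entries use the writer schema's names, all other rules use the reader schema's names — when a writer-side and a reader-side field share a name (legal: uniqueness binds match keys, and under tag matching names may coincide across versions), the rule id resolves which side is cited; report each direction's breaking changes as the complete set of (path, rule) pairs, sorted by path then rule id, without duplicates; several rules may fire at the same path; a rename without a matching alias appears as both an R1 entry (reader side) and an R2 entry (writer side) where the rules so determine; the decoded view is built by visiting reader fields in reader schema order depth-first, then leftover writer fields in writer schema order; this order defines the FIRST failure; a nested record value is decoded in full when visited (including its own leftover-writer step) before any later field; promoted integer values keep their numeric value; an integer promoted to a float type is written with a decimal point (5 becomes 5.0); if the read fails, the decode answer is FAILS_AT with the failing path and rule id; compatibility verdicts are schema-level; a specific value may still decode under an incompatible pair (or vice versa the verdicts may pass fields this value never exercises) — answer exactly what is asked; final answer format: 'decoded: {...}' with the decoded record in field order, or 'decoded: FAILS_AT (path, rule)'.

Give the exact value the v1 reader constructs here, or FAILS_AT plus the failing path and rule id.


decoded: {"extras": [], "meta": {"duration": 5, "signature": 0xBEEF}, "balance": -2.5, "blob": 0x00, "version": 5, "height": -2.5, "rating": -0.5}

the writer's type comes first in each User pair
decoding the User value with the v1 reader:
  extras := []
  meta.duration := 5
  meta.signature := 0xBEEF (from writer payload)
  balance := -2.5 (from writer factor)
  blob := 0x00
  version := 5
  height := -2.5 (absent -> default)
  rating := -0.5
  => decoded: {"extras": [], "meta": {"duration": 5, "signature": 0xBEEF}, "balance": -2.5, "blob": 0x00, "version": 5, "height": -2.5, "rating": -0.5}
the rest of the User diff is inert for this question:
  renamed field signature to payload in record Money (alias signature declared on the renamed field) -> triggers nothing under the printed rules; the User answer is the same either way
  renamed field balance to factor in record User -> triggers nothing under the printed rules; the User answer is the same either way


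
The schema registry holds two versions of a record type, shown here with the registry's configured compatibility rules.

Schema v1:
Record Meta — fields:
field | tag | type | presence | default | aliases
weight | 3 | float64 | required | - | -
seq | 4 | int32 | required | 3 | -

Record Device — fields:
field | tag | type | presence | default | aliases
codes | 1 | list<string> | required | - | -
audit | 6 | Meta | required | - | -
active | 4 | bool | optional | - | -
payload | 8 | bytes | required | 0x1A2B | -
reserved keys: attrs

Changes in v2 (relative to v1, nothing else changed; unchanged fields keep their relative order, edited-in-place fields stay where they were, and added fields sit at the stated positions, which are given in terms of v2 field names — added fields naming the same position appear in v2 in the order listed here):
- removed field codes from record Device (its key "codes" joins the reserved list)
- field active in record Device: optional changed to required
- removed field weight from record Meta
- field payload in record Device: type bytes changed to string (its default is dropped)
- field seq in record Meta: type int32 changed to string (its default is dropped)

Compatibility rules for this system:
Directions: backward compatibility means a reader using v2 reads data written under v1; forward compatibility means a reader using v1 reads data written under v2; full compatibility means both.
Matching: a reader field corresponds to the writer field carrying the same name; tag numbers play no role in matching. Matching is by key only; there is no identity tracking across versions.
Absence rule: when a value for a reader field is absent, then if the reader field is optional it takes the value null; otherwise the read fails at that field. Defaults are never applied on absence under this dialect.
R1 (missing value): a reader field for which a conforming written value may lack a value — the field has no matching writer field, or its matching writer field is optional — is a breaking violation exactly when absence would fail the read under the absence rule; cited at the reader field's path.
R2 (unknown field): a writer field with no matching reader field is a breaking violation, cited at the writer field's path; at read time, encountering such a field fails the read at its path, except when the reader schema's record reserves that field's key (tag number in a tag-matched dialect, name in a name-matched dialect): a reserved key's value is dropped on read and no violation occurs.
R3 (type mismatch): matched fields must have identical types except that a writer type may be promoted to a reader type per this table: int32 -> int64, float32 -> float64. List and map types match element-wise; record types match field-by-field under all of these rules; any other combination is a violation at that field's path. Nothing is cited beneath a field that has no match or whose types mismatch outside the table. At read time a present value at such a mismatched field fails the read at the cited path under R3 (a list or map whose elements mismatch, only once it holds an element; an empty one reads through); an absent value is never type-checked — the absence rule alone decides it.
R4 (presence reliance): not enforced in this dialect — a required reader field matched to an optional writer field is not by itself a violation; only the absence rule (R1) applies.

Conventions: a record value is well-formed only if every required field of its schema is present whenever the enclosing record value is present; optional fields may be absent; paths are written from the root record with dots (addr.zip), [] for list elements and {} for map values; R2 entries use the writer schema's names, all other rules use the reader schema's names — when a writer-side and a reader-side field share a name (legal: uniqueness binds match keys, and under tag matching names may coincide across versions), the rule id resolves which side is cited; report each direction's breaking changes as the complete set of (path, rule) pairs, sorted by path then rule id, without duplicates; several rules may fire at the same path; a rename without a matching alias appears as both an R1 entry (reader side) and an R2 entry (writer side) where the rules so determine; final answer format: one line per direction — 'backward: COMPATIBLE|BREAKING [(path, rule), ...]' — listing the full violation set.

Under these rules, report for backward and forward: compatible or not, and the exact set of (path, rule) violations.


the writer's type comes first in each Device pair
backward analysis of Device with v2 as reader and v1 as writer:
  audit <- audit (Meta -> Meta, writer required)
  active <- active (bool -> bool, writer optional)
  payload <- payload (bytes -> string, writer required)
  codes (writer side), unknown to reader
  audit.seq <- audit.seq (int32 -> string, writer required)
  audit.weight (writer side), unknown to reader
  R1 fires at active
  R3 fires at audit.seq
  R2 fires at audit.weight
  R3 fires at payload
  => 4 violation(s): backward is BREAKING for Device
forward analysis of Device with v1 as reader and v2 as writer:
  codes: no writer-side match
  audit <- audit (Meta -> Meta, writer required)
  active <- active (bool -> bool, writer required)
  payload <- payload (string -> bytes, writer required)
  audit.weight: no writer-side match
  audit.seq <- audit.seq (string -> int32, writer required)
  R3 fires at audit.seq
  R1 fires at audit.weight
  R1 fires at codes
  R3 fires at payload
  => 4 violation(s): forward is BREAKING for Device

backward: BREAKING [(active, R1), (audit.seq, R3), (audit.weight, R2), (payload, R3)]; forward: BREAKING [(audit.seq, R3), (audit.weight, R1), (codes, R1), (payload, R3)]
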